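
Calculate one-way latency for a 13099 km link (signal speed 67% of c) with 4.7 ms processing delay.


Speed = 0.67 * 3e5 km/s = 201000 km/s
Propagation delay = 13099 / 201000 = 0.0652 s = 65.1692 ms
Processing delay = 4.7 ms
Total one-way latency = 69.8692 ms


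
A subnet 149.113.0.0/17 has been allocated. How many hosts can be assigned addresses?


Host bits = 32 - 17 = 15
Total addresses = 2^15 = 32768
Usable = total - 2 (network and broadcast)
Usable hosts: 32766


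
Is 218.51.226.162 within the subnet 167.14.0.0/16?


Subnet network: 167.14.0.0
Test IP AND mask: 218.51.0.0
No, 218.51.226.162 is not in 167.14.0.0/16


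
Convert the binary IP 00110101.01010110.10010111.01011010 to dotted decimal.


00110101 = 53
01010110 = 86
10010111 = 151
01011010 = 90
IP: 53.86.151.90


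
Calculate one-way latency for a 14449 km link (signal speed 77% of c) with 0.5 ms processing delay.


Speed = 0.77 * 3e5 km/s = 231000 km/s
Propagation delay = 14449 / 231000 = 0.0625 s = 62.5498 ms
Processing delay = 0.5 ms
Total one-way latency = 63.0498 ms


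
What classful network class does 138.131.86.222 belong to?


First octet: 138
Binary: 10001010
10xxxxxx -> Class B (128-191)
Class B, default mask 255.255.0.0 (/16)


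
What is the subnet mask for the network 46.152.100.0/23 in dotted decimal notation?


/23 means 23 network bits, 9 host bits
Binary: 11111111111111111111111000000000
Mask: 255.255.254.0


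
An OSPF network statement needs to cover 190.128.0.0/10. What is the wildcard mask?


Subnet mask: 255.192.0.0
Wildcard = 255.255.255.255 - subnet mask
255 - 255 = 0
255 - 192 = 63
255 - 0 = 255
255 - 0 = 255
Wildcard: 0.63.255.255


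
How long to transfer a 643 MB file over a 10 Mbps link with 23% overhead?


Effective throughput = 10 * (1 - 23/100) = 7.7 Mbps
File size in Mb = 643 * 8 = 5144 Mb
Time = 5144 / 7.7
Time = 668.0519 seconds


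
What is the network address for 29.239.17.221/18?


IP:   00011101.11101111.00010001.11011101
Mask: 11111111.11111111.11000000.00000000
AND operation:
Net:  00011101.11101111.00000000.00000000
Network: 29.239.0.0/18


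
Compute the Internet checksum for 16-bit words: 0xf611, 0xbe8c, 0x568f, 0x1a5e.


Sum all words (with carry folding):
+ 0xf611 = 0xf611
+ 0xbe8c = 0xb49e
+ 0x568f = 0x0b2e
+ 0x1a5e = 0x258c
One's complement: ~0x258c
Checksum = 0xda73


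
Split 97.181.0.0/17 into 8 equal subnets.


New prefix = 17 + 3 = 20
Each subnet has 4096 addresses
  97.181.0.0/20
  97.181.16.0/20
  97.181.32.0/20
  97.181.48.0/20
  97.181.64.0/20
  97.181.80.0/20
  97.181.96.0/20
  97.181.112.0/20
Subnets: 97.181.0.0/20, 97.181.16.0/20, 97.181.32.0/20, 97.181.48.0/20, 97.181.64.0/20, 97.181.80.0/20, 97.181.96.0/20, 97.181.112.0/20


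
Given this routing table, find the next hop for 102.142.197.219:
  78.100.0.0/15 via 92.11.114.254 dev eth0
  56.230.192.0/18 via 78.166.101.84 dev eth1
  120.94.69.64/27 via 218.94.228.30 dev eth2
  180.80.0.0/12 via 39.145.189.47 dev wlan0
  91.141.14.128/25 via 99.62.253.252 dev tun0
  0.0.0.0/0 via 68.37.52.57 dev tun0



Longest prefix match for 102.142.197.219:
  /15 78.100.0.0: no
  /18 56.230.192.0: no
  /27 120.94.69.64: no
  /12 180.80.0.0: no
  /25 91.141.14.128: no
  /0 0.0.0.0: MATCH
Selected: next-hop 68.37.52.57 via tun0 (matched /0)


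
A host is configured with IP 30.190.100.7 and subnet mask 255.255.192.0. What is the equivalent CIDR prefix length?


Binary: 11111111.11111111.11000000.00000000
Count leading 1s
Prefix: /18


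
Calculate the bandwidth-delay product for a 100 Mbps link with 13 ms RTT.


BDP = bandwidth * RTT
= 100 Mbps * 13 ms
= 100 * 1e6 * 13 / 1000 bits
= 1300000 bits
= 162500 bytes
= 158.6914 KB
BDP = 1300000 bits (162500 bytes)


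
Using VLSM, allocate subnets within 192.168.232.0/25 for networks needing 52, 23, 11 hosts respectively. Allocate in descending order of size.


52 hosts -> /26 (62 usable): 192.168.232.0/26
23 hosts -> /27 (30 usable): 192.168.232.64/27
11 hosts -> /28 (14 usable): 192.168.232.96/28
Allocation: 192.168.232.0/26 (52 hosts, 62 usable); 192.168.232.64/27 (23 hosts, 30 usable); 192.168.232.96/28 (11 hosts, 14 usable)


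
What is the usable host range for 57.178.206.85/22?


Network: 57.178.204.0
Broadcast: 57.178.207.255
First usable = network + 1
Last usable = broadcast - 1
Range: 57.178.204.1 to 57.178.207.254


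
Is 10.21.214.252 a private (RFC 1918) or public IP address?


RFC 1918 private ranges:
  10.0.0.0/8 (10.0.0.0 - 10.255.255.255)
  172.16.0.0/12 (172.16.0.0 - 172.31.255.255)
  192.168.0.0/16 (192.168.0.0 - 192.168.255.255)
Private (in 10.0.0.0/8)


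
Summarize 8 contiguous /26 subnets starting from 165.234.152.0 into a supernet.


Original prefix: /26
Number of subnets: 8 = 2^3
New prefix = 26 - 3 = 23
Supernet: 165.234.152.0/23


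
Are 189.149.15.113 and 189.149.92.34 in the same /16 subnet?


Mask: 255.255.0.0
189.149.15.113 AND mask = 189.149.0.0
189.149.92.34 AND mask = 189.149.0.0
Yes, same subnet (189.149.0.0)


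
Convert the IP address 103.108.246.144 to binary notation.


103 = 01100111
108 = 01101100
246 = 11110110
144 = 10010000
Binary: 01100111.01101100.11110110.10010000


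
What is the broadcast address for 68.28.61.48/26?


Network: 68.28.61.0/26
Host bits = 6
Set all host bits to 1:
Broadcast: 68.28.61.63


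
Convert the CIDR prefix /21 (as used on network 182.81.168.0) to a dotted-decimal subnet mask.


/21 means 21 network bits, 11 host bits
Binary: 11111111111111111111100000000000
Mask: 255.255.248.0


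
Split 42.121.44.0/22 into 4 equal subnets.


New prefix = 22 + 2 = 24
Each subnet has 256 addresses
  42.121.44.0/24
  42.121.45.0/24
  42.121.46.0/24
  42.121.47.0/24
Subnets: 42.121.44.0/24, 42.121.45.0/24, 42.121.46.0/24, 42.121.47.0/24


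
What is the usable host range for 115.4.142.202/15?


Network: 115.4.0.0
Broadcast: 115.5.255.255
First usable = network + 1
Last usable = broadcast - 1
Range: 115.4.0.1 to 115.5.255.254


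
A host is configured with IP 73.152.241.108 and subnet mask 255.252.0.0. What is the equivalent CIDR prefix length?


Binary: 11111111.11111100.00000000.00000000
Count leading 1s
Prefix: /14


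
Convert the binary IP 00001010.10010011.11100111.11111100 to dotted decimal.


00001010 = 10
10010011 = 147
11100111 = 231
11111100 = 252
IP: 10.147.231.252


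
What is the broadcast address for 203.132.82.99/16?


Network: 203.132.0.0/16
Host bits = 16
Set all host bits to 1:
Broadcast: 203.132.255.255


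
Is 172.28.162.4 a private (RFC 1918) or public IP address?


RFC 1918 private ranges:
  10.0.0.0/8 (10.0.0.0 - 10.255.255.255)
  172.16.0.0/12 (172.16.0.0 - 172.31.255.255)
  192.168.0.0/16 (192.168.0.0 - 192.168.255.255)
Private (in 172.16.0.0/12)


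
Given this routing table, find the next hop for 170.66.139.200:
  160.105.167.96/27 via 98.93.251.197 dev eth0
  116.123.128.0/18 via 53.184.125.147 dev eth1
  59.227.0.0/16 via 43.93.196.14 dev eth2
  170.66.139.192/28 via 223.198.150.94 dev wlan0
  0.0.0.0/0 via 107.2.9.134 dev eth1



Longest prefix match for 170.66.139.200:
  /27 160.105.167.96: no
  /18 116.123.128.0: no
  /16 59.227.0.0: no
  /28 170.66.139.192: MATCH
  /0 0.0.0.0: MATCH
Selected: next-hop 223.198.150.94 via wlan0 (matched /28)


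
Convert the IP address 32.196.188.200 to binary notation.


32 = 00100000
196 = 11000100
188 = 10111100
200 = 11001000
Binary: 00100000.11000100.10111100.11001000


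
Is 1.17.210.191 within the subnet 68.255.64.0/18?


Subnet network: 68.255.64.0
Test IP AND mask: 1.17.192.0
No, 1.17.210.191 is not in 68.255.64.0/18


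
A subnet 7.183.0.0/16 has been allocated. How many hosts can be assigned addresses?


Host bits = 32 - 16 = 16
Total addresses = 2^16 = 65536
Usable = total - 2 (network and broadcast)
Usable hosts: 65534


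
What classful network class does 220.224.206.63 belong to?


First octet: 220
Binary: 11011100
110xxxxx -> Class C (192-223)
Class C, default mask 255.255.255.0 (/24)


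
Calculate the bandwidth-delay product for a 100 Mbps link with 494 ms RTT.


BDP = bandwidth * RTT
= 100 Mbps * 494 ms
= 100 * 1e6 * 494 / 1000 bits
= 49400000 bits
= 6175000 bytes
= 6030.2734 KB
BDP = 49400000 bits (6175000 bytes)


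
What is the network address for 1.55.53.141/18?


IP:   00000001.00110111.00110101.10001101
Mask: 11111111.11111111.11000000.00000000
AND operation:
Net:  00000001.00110111.00000000.00000000
Network: 1.55.0.0/18


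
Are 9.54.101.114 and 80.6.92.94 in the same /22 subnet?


Mask: 255.255.252.0
9.54.101.114 AND mask = 9.54.100.0
80.6.92.94 AND mask = 80.6.92.0
No, different subnets (9.54.100.0 vs 80.6.92.0)


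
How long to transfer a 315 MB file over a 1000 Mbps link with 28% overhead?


Effective throughput = 1000 * (1 - 28/100) = 720 Mbps
File size in Mb = 315 * 8 = 2520 Mb
Time = 2520 / 720
Time = 3.5 seconds


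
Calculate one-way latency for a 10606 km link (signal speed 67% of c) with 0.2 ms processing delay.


Speed = 0.67 * 3e5 km/s = 201000 km/s
Propagation delay = 10606 / 201000 = 0.0528 s = 52.7662 ms
Processing delay = 0.2 ms
Total one-way latency = 52.9662 ms


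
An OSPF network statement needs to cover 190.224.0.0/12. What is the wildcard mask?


Subnet mask: 255.240.0.0
Wildcard = 255.255.255.255 - subnet mask
255 - 255 = 0
255 - 240 = 15
255 - 0 = 255
255 - 0 = 255
Wildcard: 0.15.255.255


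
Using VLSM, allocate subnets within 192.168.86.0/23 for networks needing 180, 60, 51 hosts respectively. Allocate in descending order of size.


180 hosts -> /24 (254 usable): 192.168.86.0/24
60 hosts -> /26 (62 usable): 192.168.87.0/26
51 hosts -> /26 (62 usable): 192.168.87.64/26
Allocation: 192.168.86.0/24 (180 hosts, 254 usable); 192.168.87.0/26 (60 hosts, 62 usable); 192.168.87.64/26 (51 hosts, 62 usable)


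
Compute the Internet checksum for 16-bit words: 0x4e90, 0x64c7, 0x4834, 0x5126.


Sum all words (with carry folding):
+ 0x4e90 = 0x4e90
+ 0x64c7 = 0xb357
+ 0x4834 = 0xfb8b
+ 0x5126 = 0x4cb2
One's complement: ~0x4cb2
Checksum = 0xb34d


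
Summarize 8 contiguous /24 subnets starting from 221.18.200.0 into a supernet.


Original prefix: /24
Number of subnets: 8 = 2^3
New prefix = 24 - 3 = 21
Supernet: 221.18.200.0/21


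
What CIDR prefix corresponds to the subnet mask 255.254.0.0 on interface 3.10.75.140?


Binary: 11111111.11111110.00000000.00000000
Count leading 1s
Prefix: /15


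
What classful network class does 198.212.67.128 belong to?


First octet: 198
Binary: 11000110
110xxxxx -> Class C (192-223)
Class C, default mask 255.255.255.0 (/24)


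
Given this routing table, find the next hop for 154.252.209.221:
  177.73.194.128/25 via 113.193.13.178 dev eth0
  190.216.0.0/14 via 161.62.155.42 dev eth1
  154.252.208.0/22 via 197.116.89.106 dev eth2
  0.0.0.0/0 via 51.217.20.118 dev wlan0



Longest prefix match for 154.252.209.221:
  /25 177.73.194.128: no
  /14 190.216.0.0: no
  /22 154.252.208.0: MATCH
  /0 0.0.0.0: MATCH
Selected: next-hop 197.116.89.106 via eth2 (matched /22)


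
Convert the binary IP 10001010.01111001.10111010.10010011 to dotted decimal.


10001010 = 138
01111001 = 121
10111010 = 186
10010011 = 147
IP: 138.121.186.147


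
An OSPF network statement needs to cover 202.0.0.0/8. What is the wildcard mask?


Subnet mask: 255.0.0.0
Wildcard = 255.255.255.255 - subnet mask
255 - 255 = 0
255 - 0 = 255
255 - 0 = 255
255 - 0 = 255
Wildcard: 0.255.255.255


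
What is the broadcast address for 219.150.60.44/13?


Network: 219.144.0.0/13
Host bits = 19
Set all host bits to 1:
Broadcast: 219.151.255.255


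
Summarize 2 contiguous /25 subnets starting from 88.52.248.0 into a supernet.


Original prefix: /25
Number of subnets: 2 = 2^1
New prefix = 25 - 1 = 24
Supernet: 88.52.248.0/24


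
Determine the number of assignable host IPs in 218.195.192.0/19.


Host bits = 32 - 19 = 13
Total addresses = 2^13 = 8192
Usable = total - 2 (network and broadcast)
Usable hosts: 8190


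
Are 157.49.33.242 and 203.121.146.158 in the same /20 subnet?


Mask: 255.255.240.0
157.49.33.242 AND mask = 157.49.32.0
203.121.146.158 AND mask = 203.121.144.0
No, different subnets (157.49.32.0 vs 203.121.144.0)


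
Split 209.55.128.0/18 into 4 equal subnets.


New prefix = 18 + 2 = 20
Each subnet has 4096 addresses
  209.55.128.0/20
  209.55.144.0/20
  209.55.160.0/20
  209.55.176.0/20
Subnets: 209.55.128.0/20, 209.55.144.0/20, 209.55.160.0/20, 209.55.176.0/20


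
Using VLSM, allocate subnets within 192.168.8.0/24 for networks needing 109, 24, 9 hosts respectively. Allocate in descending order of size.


109 hosts -> /25 (126 usable): 192.168.8.0/25
24 hosts -> /27 (30 usable): 192.168.8.128/27
9 hosts -> /28 (14 usable): 192.168.8.160/28
Allocation: 192.168.8.0/25 (109 hosts, 126 usable); 192.168.8.128/27 (24 hosts, 30 usable); 192.168.8.160/28 (9 hosts, 14 usable)


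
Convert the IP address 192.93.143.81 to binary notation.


192 = 11000000
93 = 01011101
143 = 10001111
81 = 01010001
Binary: 11000000.01011101.10001111.01010001


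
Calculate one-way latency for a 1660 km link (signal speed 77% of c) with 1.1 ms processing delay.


Speed = 0.77 * 3e5 km/s = 231000 km/s
Propagation delay = 1660 / 231000 = 0.0072 s = 7.1861 ms
Processing delay = 1.1 ms
Total one-way latency = 8.2861 ms


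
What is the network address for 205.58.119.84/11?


IP:   11001101.00111010.01110111.01010100
Mask: 11111111.11100000.00000000.00000000
AND operation:
Net:  11001101.00100000.00000000.00000000
Network: 205.32.0.0/11


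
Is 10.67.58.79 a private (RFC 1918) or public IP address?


RFC 1918 private ranges:
  10.0.0.0/8 (10.0.0.0 - 10.255.255.255)
  172.16.0.0/12 (172.16.0.0 - 172.31.255.255)
  192.168.0.0/16 (192.168.0.0 - 192.168.255.255)
Private (in 10.0.0.0/8)


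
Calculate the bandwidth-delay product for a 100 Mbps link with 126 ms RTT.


BDP = bandwidth * RTT
= 100 Mbps * 126 ms
= 100 * 1e6 * 126 / 1000 bits
= 12600000 bits
= 1575000 bytes
= 1538.0859 KB
BDP = 12600000 bits (1575000 bytes)


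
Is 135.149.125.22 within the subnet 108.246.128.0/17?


Subnet network: 108.246.128.0
Test IP AND mask: 135.149.0.0
No, 135.149.125.22 is not in 108.246.128.0/17


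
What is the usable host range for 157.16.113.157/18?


Network: 157.16.64.0
Broadcast: 157.16.127.255
First usable = network + 1
Last usable = broadcast - 1
Range: 157.16.64.1 to 157.16.127.254


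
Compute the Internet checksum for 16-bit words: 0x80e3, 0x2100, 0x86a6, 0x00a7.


Sum all words (with carry folding):
+ 0x80e3 = 0x80e3
+ 0x2100 = 0xa1e3
+ 0x86a6 = 0x288a
+ 0x00a7 = 0x2931
One's complement: ~0x2931
Checksum = 0xd6ce


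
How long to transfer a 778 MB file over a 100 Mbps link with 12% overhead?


Effective throughput = 100 * (1 - 12/100) = 88 Mbps
File size in Mb = 778 * 8 = 6224 Mb
Time = 6224 / 88
Time = 70.7273 seconds


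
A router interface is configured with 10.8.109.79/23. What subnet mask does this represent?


/23 means 23 network bits, 9 host bits
Binary: 11111111111111111111111000000000
Mask: 255.255.254.0


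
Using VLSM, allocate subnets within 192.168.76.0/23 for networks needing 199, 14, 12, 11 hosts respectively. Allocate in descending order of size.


199 hosts -> /24 (254 usable): 192.168.76.0/24
14 hosts -> /28 (14 usable): 192.168.77.0/28
12 hosts -> /28 (14 usable): 192.168.77.16/28
11 hosts -> /28 (14 usable): 192.168.77.32/28
Allocation: 192.168.76.0/24 (199 hosts, 254 usable); 192.168.77.0/28 (14 hosts, 14 usable); 192.168.77.16/28 (12 hosts, 14 usable); 192.168.77.32/28 (11 hosts, 14 usable)


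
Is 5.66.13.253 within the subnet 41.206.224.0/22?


Subnet network: 41.206.224.0
Test IP AND mask: 5.66.12.0
No, 5.66.13.253 is not in 41.206.224.0/22


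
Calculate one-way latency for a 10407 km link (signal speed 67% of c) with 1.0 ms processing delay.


Speed = 0.67 * 3e5 km/s = 201000 km/s
Propagation delay = 10407 / 201000 = 0.0518 s = 51.7761 ms
Processing delay = 1.0 ms
Total one-way latency = 52.7761 ms


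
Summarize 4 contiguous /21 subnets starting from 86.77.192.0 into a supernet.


Original prefix: /21
Number of subnets: 4 = 2^2
New prefix = 21 - 2 = 19
Supernet: 86.77.192.0/19


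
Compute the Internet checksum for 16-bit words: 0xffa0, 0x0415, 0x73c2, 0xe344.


Sum all words (with carry folding):
+ 0xffa0 = 0xffa0
+ 0x0415 = 0x03b6
+ 0x73c2 = 0x7778
+ 0xe344 = 0x5abd
One's complement: ~0x5abd
Checksum = 0xa542


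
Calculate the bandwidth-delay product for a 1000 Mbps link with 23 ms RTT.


BDP = bandwidth * RTT
= 1000 Mbps * 23 ms
= 1000 * 1e6 * 23 / 1000 bits
= 23000000 bits
= 2875000 bytes
= 2807.6172 KB
BDP = 23000000 bits (2875000 bytes)


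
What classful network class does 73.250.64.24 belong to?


First octet: 73
Binary: 01001001
0xxxxxxx -> Class A (1-126)
Class A, default mask 255.0.0.0 (/8)


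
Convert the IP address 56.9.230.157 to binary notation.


56 = 00111000
9 = 00001001
230 = 11100110
157 = 10011101
Binary: 00111000.00001001.11100110.10011101


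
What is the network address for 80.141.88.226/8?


IP:   01010000.10001101.01011000.11100010
Mask: 11111111.00000000.00000000.00000000
AND operation:
Net:  01010000.00000000.00000000.00000000
Network: 80.0.0.0/8


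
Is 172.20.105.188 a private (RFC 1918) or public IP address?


RFC 1918 private ranges:
  10.0.0.0/8 (10.0.0.0 - 10.255.255.255)
  172.16.0.0/12 (172.16.0.0 - 172.31.255.255)
  192.168.0.0/16 (192.168.0.0 - 192.168.255.255)
Private (in 172.16.0.0/12)


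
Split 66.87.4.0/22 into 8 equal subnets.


New prefix = 22 + 3 = 25
Each subnet has 128 addresses
  66.87.4.0/25
  66.87.4.128/25
  66.87.5.0/25
  66.87.5.128/25
  66.87.6.0/25
  66.87.6.128/25
  66.87.7.0/25
  66.87.7.128/25
Subnets: 66.87.4.0/25, 66.87.4.128/25, 66.87.5.0/25, 66.87.5.128/25, 66.87.6.0/25, 66.87.6.128/25, 66.87.7.0/25, 66.87.7.128/25


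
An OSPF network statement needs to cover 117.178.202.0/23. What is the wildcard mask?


Subnet mask: 255.255.254.0
Wildcard = 255.255.255.255 - subnet mask
255 - 255 = 0
255 - 255 = 0
255 - 254 = 1
255 - 0 = 255
Wildcard: 0.0.1.255


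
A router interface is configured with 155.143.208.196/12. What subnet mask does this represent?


/12 means 12 network bits, 20 host bits
Binary: 11111111111100000000000000000000
Mask: 255.240.0.0


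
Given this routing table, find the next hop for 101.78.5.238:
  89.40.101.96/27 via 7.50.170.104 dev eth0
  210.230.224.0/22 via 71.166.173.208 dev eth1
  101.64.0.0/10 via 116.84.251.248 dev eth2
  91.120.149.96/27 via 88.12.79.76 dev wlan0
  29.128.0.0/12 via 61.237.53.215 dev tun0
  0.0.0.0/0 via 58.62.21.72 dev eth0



Longest prefix match for 101.78.5.238:
  /27 89.40.101.96: no
  /22 210.230.224.0: no
  /10 101.64.0.0: MATCH
  /27 91.120.149.96: no
  /12 29.128.0.0: no
  /0 0.0.0.0: MATCH
Selected: next-hop 116.84.251.248 via eth2 (matched /10)


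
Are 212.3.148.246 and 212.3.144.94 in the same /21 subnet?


Mask: 255.255.248.0
212.3.148.246 AND mask = 212.3.144.0
212.3.144.94 AND mask = 212.3.144.0
Yes, same subnet (212.3.144.0)


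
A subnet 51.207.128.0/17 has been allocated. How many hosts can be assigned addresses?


Host bits = 32 - 17 = 15
Total addresses = 2^15 = 32768
Usable = total - 2 (network and broadcast)
Usable hosts: 32766


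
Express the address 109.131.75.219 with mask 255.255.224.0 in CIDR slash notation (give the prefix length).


Binary: 11111111.11111111.11100000.00000000
Count leading 1s
Prefix: /19


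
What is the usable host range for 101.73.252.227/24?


Network: 101.73.252.0
Broadcast: 101.73.252.255
First usable = network + 1
Last usable = broadcast - 1
Range: 101.73.252.1 to 101.73.252.254


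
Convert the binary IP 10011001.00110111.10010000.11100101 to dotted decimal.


10011001 = 153
00110111 = 55
10010000 = 144
11100101 = 229
IP: 153.55.144.229


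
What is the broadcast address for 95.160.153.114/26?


Network: 95.160.153.64/26
Host bits = 6
Set all host bits to 1:
Broadcast: 95.160.153.127


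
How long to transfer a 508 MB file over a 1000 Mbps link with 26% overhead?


Effective throughput = 1000 * (1 - 26/100) = 740 Mbps
File size in Mb = 508 * 8 = 4064 Mb
Time = 4064 / 740
Time = 5.4919 seconds


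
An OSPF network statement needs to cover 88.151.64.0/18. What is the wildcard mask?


Subnet mask: 255.255.192.0
Wildcard = 255.255.255.255 - subnet mask
255 - 255 = 0
255 - 255 = 0
255 - 192 = 63
255 - 0 = 255
Wildcard: 0.0.63.255


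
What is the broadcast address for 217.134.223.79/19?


Network: 217.134.192.0/19
Host bits = 13
Set all host bits to 1:
Broadcast: 217.134.223.255


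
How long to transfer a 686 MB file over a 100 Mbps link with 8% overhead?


Effective throughput = 100 * (1 - 8/100) = 92 Mbps
File size in Mb = 686 * 8 = 5488 Mb
Time = 5488 / 92
Time = 59.6522 seconds


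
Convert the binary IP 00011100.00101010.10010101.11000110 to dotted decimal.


00011100 = 28
00101010 = 42
10010101 = 149
11000110 = 198
IP: 28.42.149.198


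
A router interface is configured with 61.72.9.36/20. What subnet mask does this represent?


/20 means 20 network bits, 12 host bits
Binary: 11111111111111111111000000000000
Mask: 255.255.240.0


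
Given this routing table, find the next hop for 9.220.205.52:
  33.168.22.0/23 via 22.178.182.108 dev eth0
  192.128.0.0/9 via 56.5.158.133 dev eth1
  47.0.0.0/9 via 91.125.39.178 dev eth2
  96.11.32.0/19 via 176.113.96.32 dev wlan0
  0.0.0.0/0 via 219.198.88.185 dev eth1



Longest prefix match for 9.220.205.52:
  /23 33.168.22.0: no
  /9 192.128.0.0: no
  /9 47.0.0.0: no
  /19 96.11.32.0: no
  /0 0.0.0.0: MATCH
Selected: next-hop 219.198.88.185 via eth1 (matched /0)


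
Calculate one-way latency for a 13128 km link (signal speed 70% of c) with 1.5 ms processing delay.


Speed = 0.7 * 3e5 km/s = 210000 km/s
Propagation delay = 13128 / 210000 = 0.0625 s = 62.5143 ms
Processing delay = 1.5 ms
Total one-way latency = 64.0143 ms


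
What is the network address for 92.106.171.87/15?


IP:   01011100.01101010.10101011.01010111
Mask: 11111111.11111110.00000000.00000000
AND operation:
Net:  01011100.01101010.00000000.00000000
Network: 92.106.0.0/15


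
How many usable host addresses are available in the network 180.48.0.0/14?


Host bits = 32 - 14 = 18
Total addresses = 2^18 = 262144
Usable = total - 2 (network and broadcast)
Usable hosts: 262142


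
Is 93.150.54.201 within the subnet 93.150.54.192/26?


Subnet network: 93.150.54.192
Test IP AND mask: 93.150.54.192
Yes, 93.150.54.201 is in 93.150.54.192/26


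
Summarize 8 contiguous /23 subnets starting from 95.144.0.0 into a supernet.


Original prefix: /23
Number of subnets: 8 = 2^3
New prefix = 23 - 3 = 20
Supernet: 95.144.0.0/20


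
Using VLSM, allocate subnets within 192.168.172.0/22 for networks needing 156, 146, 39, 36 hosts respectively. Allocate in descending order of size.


156 hosts -> /24 (254 usable): 192.168.172.0/24
146 hosts -> /24 (254 usable): 192.168.173.0/24
39 hosts -> /26 (62 usable): 192.168.174.0/26
36 hosts -> /26 (62 usable): 192.168.174.64/26
Allocation: 192.168.172.0/24 (156 hosts, 254 usable); 192.168.173.0/24 (146 hosts, 254 usable); 192.168.174.0/26 (39 hosts, 62 usable); 192.168.174.64/26 (36 hosts, 62 usable)


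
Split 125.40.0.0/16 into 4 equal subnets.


New prefix = 16 + 2 = 18
Each subnet has 16384 addresses
  125.40.0.0/18
  125.40.64.0/18
  125.40.128.0/18
  125.40.192.0/18
Subnets: 125.40.0.0/18, 125.40.64.0/18, 125.40.128.0/18, 125.40.192.0/18


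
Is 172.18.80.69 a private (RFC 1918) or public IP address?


RFC 1918 private ranges:
  10.0.0.0/8 (10.0.0.0 - 10.255.255.255)
  172.16.0.0/12 (172.16.0.0 - 172.31.255.255)
  192.168.0.0/16 (192.168.0.0 - 192.168.255.255)
Private (in 172.16.0.0/12)


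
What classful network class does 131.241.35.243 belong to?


First octet: 131
Binary: 10000011
10xxxxxx -> Class B (128-191)
Class B, default mask 255.255.0.0 (/16)


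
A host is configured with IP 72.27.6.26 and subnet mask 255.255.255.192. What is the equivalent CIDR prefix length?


Binary: 11111111.11111111.11111111.11000000
Count leading 1s
Prefix: /26


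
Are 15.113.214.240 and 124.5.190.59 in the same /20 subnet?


Mask: 255.255.240.0
15.113.214.240 AND mask = 15.113.208.0
124.5.190.59 AND mask = 124.5.176.0
No, different subnets (15.113.208.0 vs 124.5.176.0)


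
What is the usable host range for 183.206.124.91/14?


Network: 183.204.0.0
Broadcast: 183.207.255.255
First usable = network + 1
Last usable = broadcast - 1
Range: 183.204.0.1 to 183.207.255.254


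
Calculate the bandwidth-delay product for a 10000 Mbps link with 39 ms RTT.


BDP = bandwidth * RTT
= 10000 Mbps * 39 ms
= 10000 * 1e6 * 39 / 1000 bits
= 390000000 bits
= 48750000 bytes
= 47607.4219 KB
BDP = 390000000 bits (48750000 bytes)


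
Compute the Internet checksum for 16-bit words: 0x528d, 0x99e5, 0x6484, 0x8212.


Sum all words (with carry folding):
+ 0x528d = 0x528d
+ 0x99e5 = 0xec72
+ 0x6484 = 0x50f7
+ 0x8212 = 0xd309
One's complement: ~0xd309
Checksum = 0x2cf6


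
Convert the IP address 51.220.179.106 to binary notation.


51 = 00110011
220 = 11011100
179 = 10110011
106 = 01101010
Binary: 00110011.11011100.10110011.01101010


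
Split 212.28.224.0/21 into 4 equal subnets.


New prefix = 21 + 2 = 23
Each subnet has 512 addresses
  212.28.224.0/23
  212.28.226.0/23
  212.28.228.0/23
  212.28.230.0/23
Subnets: 212.28.224.0/23, 212.28.226.0/23, 212.28.228.0/23, 212.28.230.0/23


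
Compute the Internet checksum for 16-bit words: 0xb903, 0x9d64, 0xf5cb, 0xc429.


Sum all words (with carry folding):
+ 0xb903 = 0xb903
+ 0x9d64 = 0x5668
+ 0xf5cb = 0x4c34
+ 0xc429 = 0x105e
One's complement: ~0x105e
Checksum = 0xefa1


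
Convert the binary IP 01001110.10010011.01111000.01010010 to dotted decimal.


01001110 = 78
10010011 = 147
01111000 = 120
01010010 = 82
IP: 78.147.120.82


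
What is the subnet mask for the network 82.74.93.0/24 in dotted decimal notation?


/24 means 24 network bits, 8 host bits
Binary: 11111111111111111111111100000000
Mask: 255.255.255.0


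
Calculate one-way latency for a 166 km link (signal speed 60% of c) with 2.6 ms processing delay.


Speed = 0.6 * 3e5 km/s = 180000 km/s
Propagation delay = 166 / 180000 = 0.0009 s = 0.9222 ms
Processing delay = 2.6 ms
Total one-way latency = 3.5222 ms


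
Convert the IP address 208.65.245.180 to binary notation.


208 = 11010000
65 = 01000001
245 = 11110101
180 = 10110100
Binary: 11010000.01000001.11110101.10110100


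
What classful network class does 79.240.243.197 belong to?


First octet: 79
Binary: 01001111
0xxxxxxx -> Class A (1-126)
Class A, default mask 255.0.0.0 (/8)


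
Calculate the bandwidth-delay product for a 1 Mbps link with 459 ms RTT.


BDP = bandwidth * RTT
= 1 Mbps * 459 ms
= 1 * 1e6 * 459 / 1000 bits
= 459000 bits
= 57375 bytes
= 56.0303 KB
BDP = 459000 bits (57375 bytes)


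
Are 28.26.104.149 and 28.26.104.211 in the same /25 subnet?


Mask: 255.255.255.128
28.26.104.149 AND mask = 28.26.104.128
28.26.104.211 AND mask = 28.26.104.128
Yes, same subnet (28.26.104.128)


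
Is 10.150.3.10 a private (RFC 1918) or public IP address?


RFC 1918 private ranges:
  10.0.0.0/8 (10.0.0.0 - 10.255.255.255)
  172.16.0.0/12 (172.16.0.0 - 172.31.255.255)
  192.168.0.0/16 (192.168.0.0 - 192.168.255.255)
Private (in 10.0.0.0/8)


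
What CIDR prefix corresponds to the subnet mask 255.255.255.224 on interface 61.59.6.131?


Binary: 11111111.11111111.11111111.11100000
Count leading 1s
Prefix: /27


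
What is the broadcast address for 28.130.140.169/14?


Network: 28.128.0.0/14
Host bits = 18
Set all host bits to 1:
Broadcast: 28.131.255.255


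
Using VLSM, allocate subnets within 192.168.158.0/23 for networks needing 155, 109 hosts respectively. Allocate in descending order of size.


155 hosts -> /24 (254 usable): 192.168.158.0/24
109 hosts -> /25 (126 usable): 192.168.159.0/25
Allocation: 192.168.158.0/24 (155 hosts, 254 usable); 192.168.159.0/25 (109 hosts, 126 usable)


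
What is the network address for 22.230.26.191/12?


IP:   00010110.11100110.00011010.10111111
Mask: 11111111.11110000.00000000.00000000
AND operation:
Net:  00010110.11100000.00000000.00000000
Network: 22.224.0.0/12


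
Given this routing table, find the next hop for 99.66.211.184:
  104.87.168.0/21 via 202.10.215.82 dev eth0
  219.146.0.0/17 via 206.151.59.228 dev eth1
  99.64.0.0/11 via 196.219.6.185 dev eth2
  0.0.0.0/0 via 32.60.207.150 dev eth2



Longest prefix match for 99.66.211.184:
  /21 104.87.168.0: no
  /17 219.146.0.0: no
  /11 99.64.0.0: MATCH
  /0 0.0.0.0: MATCH
Selected: next-hop 196.219.6.185 via eth2 (matched /11)


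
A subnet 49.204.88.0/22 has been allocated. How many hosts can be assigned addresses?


Host bits = 32 - 22 = 10
Total addresses = 2^10 = 1024
Usable = total - 2 (network and broadcast)
Usable hosts: 1022


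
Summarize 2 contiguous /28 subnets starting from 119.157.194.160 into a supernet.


Original prefix: /28
Number of subnets: 2 = 2^1
New prefix = 28 - 1 = 27
Supernet: 119.157.194.160/27


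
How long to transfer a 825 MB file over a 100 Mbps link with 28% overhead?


Effective throughput = 100 * (1 - 28/100) = 72 Mbps
File size in Mb = 825 * 8 = 6600 Mb
Time = 6600 / 72
Time = 91.6667 seconds


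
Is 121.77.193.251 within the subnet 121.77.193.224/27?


Subnet network: 121.77.193.224
Test IP AND mask: 121.77.193.224
Yes, 121.77.193.251 is in 121.77.193.224/27


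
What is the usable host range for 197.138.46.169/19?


Network: 197.138.32.0
Broadcast: 197.138.63.255
First usable = network + 1
Last usable = broadcast - 1
Range: 197.138.32.1 to 197.138.63.254


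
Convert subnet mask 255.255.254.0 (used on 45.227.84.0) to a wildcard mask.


Subnet mask: 255.255.254.0
Wildcard = 255.255.255.255 - subnet mask
255 - 255 = 0
255 - 255 = 0
255 - 254 = 1
255 - 0 = 255
Wildcard: 0.0.1.255


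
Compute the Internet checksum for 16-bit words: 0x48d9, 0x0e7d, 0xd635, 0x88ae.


Sum all words (with carry folding):
+ 0x48d9 = 0x48d9
+ 0x0e7d = 0x5756
+ 0xd635 = 0x2d8c
+ 0x88ae = 0xb63a
One's complement: ~0xb63a
Checksum = 0x49c5


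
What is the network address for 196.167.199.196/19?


IP:   11000100.10100111.11000111.11000100
Mask: 11111111.11111111.11100000.00000000
AND operation:
Net:  11000100.10100111.11000000.00000000
Network: 196.167.192.0/19


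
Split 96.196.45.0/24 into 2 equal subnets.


New prefix = 24 + 1 = 25
Each subnet has 128 addresses
  96.196.45.0/25
  96.196.45.128/25
Subnets: 96.196.45.0/25, 96.196.45.128/25


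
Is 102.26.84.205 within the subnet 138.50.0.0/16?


Subnet network: 138.50.0.0
Test IP AND mask: 102.26.0.0
No, 102.26.84.205 is not in 138.50.0.0/16


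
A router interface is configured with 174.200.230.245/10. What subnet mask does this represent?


/10 means 10 network bits, 22 host bits
Binary: 11111111110000000000000000000000
Mask: 255.192.0.0


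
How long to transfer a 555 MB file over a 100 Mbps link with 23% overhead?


Effective throughput = 100 * (1 - 23/100) = 77 Mbps
File size in Mb = 555 * 8 = 4440 Mb
Time = 4440 / 77
Time = 57.6623 seconds


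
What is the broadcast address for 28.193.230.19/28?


Network: 28.193.230.16/28
Host bits = 4
Set all host bits to 1:
Broadcast: 28.193.230.31


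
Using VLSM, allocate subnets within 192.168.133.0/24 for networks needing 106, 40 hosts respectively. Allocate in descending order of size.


106 hosts -> /25 (126 usable): 192.168.133.0/25
40 hosts -> /26 (62 usable): 192.168.133.128/26
Allocation: 192.168.133.0/25 (106 hosts, 126 usable); 192.168.133.128/26 (40 hosts, 62 usable)


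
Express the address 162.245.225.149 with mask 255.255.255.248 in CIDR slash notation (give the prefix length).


Binary: 11111111.11111111.11111111.11111000
Count leading 1s
Prefix: /29


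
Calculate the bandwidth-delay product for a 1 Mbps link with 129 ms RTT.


BDP = bandwidth * RTT
= 1 Mbps * 129 ms
= 1 * 1e6 * 129 / 1000 bits
= 129000 bits
= 16125 bytes
= 15.7471 KB
BDP = 129000 bits (16125 bytes)


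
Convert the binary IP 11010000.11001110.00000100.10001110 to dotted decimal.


11010000 = 208
11001110 = 206
00000100 = 4
10001110 = 142
IP: 208.206.4.142


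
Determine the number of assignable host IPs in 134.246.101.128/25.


Host bits = 32 - 25 = 7
Total addresses = 2^7 = 128
Usable = total - 2 (network and broadcast)
Usable hosts: 126


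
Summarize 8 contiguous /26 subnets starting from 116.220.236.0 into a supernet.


Original prefix: /26
Number of subnets: 8 = 2^3
New prefix = 26 - 3 = 23
Supernet: 116.220.236.0/23


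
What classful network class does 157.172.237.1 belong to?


First octet: 157
Binary: 10011101
10xxxxxx -> Class B (128-191)
Class B, default mask 255.255.0.0 (/16)


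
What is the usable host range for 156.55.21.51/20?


Network: 156.55.16.0
Broadcast: 156.55.31.255
First usable = network + 1
Last usable = broadcast - 1
Range: 156.55.16.1 to 156.55.31.254


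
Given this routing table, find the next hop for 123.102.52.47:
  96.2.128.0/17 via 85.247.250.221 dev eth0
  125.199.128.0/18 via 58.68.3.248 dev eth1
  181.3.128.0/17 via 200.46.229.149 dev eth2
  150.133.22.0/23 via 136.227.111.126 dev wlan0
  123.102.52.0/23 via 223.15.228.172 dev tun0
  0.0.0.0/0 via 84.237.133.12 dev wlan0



Longest prefix match for 123.102.52.47:
  /17 96.2.128.0: no
  /18 125.199.128.0: no
  /17 181.3.128.0: no
  /23 150.133.22.0: no
  /23 123.102.52.0: MATCH
  /0 0.0.0.0: MATCH
Selected: next-hop 223.15.228.172 via tun0 (matched /23)


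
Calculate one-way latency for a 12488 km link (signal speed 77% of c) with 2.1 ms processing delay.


Speed = 0.77 * 3e5 km/s = 231000 km/s
Propagation delay = 12488 / 231000 = 0.0541 s = 54.0606 ms
Processing delay = 2.1 ms
Total one-way latency = 56.1606 ms


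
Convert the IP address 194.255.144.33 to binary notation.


194 = 11000010
255 = 11111111
144 = 10010000
33 = 00100001
Binary: 11000010.11111111.10010000.00100001


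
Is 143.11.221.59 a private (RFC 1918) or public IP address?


RFC 1918 private ranges:
  10.0.0.0/8 (10.0.0.0 - 10.255.255.255)
  172.16.0.0/12 (172.16.0.0 - 172.31.255.255)
  192.168.0.0/16 (192.168.0.0 - 192.168.255.255)
Public (not in any RFC 1918 range)


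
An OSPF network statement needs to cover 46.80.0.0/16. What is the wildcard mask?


Subnet mask: 255.255.0.0
Wildcard = 255.255.255.255 - subnet mask
255 - 255 = 0
255 - 255 = 0
255 - 0 = 255
255 - 0 = 255
Wildcard: 0.0.255.255


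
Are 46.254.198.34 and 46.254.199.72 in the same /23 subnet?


Mask: 255.255.254.0
46.254.198.34 AND mask = 46.254.198.0
46.254.199.72 AND mask = 46.254.198.0
Yes, same subnet (46.254.198.0)


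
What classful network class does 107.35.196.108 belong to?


First octet: 107
Binary: 01101011
0xxxxxxx -> Class A (1-126)
Class A, default mask 255.0.0.0 (/8)


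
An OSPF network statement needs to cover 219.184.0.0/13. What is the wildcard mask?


Subnet mask: 255.248.0.0
Wildcard = 255.255.255.255 - subnet mask
255 - 255 = 0
255 - 248 = 7
255 - 0 = 255
255 - 0 = 255
Wildcard: 0.7.255.255


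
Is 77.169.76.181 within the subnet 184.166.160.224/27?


Subnet network: 184.166.160.224
Test IP AND mask: 77.169.76.160
No, 77.169.76.181 is not in 184.166.160.224/27


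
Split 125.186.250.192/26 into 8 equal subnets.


New prefix = 26 + 3 = 29
Each subnet has 8 addresses
  125.186.250.192/29
  125.186.250.200/29
  125.186.250.208/29
  125.186.250.216/29
  125.186.250.224/29
  125.186.250.232/29
  125.186.250.240/29
  125.186.250.248/29
Subnets: 125.186.250.192/29, 125.186.250.200/29, 125.186.250.208/29, 125.186.250.216/29, 125.186.250.224/29, 125.186.250.232/29, 125.186.250.240/29, 125.186.250.248/29


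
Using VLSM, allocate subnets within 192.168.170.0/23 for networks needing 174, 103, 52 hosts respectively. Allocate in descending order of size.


174 hosts -> /24 (254 usable): 192.168.170.0/24
103 hosts -> /25 (126 usable): 192.168.171.0/25
52 hosts -> /26 (62 usable): 192.168.171.128/26
Allocation: 192.168.170.0/24 (174 hosts, 254 usable); 192.168.171.0/25 (103 hosts, 126 usable); 192.168.171.128/26 (52 hosts, 62 usable)


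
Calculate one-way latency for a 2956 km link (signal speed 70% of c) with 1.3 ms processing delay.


Speed = 0.7 * 3e5 km/s = 210000 km/s
Propagation delay = 2956 / 210000 = 0.0141 s = 14.0762 ms
Processing delay = 1.3 ms
Total one-way latency = 15.3762 ms


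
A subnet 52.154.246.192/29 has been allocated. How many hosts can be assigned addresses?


Host bits = 32 - 29 = 3
Total addresses = 2^3 = 8
Usable = total - 2 (network and broadcast)
Usable hosts: 6


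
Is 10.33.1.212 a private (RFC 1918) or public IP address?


RFC 1918 private ranges:
  10.0.0.0/8 (10.0.0.0 - 10.255.255.255)
  172.16.0.0/12 (172.16.0.0 - 172.31.255.255)
  192.168.0.0/16 (192.168.0.0 - 192.168.255.255)
Private (in 10.0.0.0/8)


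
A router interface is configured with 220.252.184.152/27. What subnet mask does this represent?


/27 means 27 network bits, 5 host bits
Binary: 11111111111111111111111111100000
Mask: 255.255.255.224


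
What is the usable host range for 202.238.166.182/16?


Network: 202.238.0.0
Broadcast: 202.238.255.255
First usable = network + 1
Last usable = broadcast - 1
Range: 202.238.0.1 to 202.238.255.254


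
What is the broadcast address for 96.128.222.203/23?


Network: 96.128.222.0/23
Host bits = 9
Set all host bits to 1:
Broadcast: 96.128.223.255


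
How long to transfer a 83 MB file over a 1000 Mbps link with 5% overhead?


Effective throughput = 1000 * (1 - 5/100) = 950 Mbps
File size in Mb = 83 * 8 = 664 Mb
Time = 664 / 950
Time = 0.6989 seconds


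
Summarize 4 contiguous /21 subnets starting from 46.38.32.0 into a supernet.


Original prefix: /21
Number of subnets: 4 = 2^2
New prefix = 21 - 2 = 19
Supernet: 46.38.32.0/19


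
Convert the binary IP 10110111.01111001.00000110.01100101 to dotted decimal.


10110111 = 183
01111001 = 121
00000110 = 6
01100101 = 101
IP: 183.121.6.101


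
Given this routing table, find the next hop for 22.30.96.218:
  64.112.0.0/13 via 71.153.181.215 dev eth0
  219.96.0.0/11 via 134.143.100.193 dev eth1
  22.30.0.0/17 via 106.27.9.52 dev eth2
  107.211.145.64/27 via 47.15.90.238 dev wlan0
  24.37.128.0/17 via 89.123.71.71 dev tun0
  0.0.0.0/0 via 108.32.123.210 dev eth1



Longest prefix match for 22.30.96.218:
  /13 64.112.0.0: no
  /11 219.96.0.0: no
  /17 22.30.0.0: MATCH
  /27 107.211.145.64: no
  /17 24.37.128.0: no
  /0 0.0.0.0: MATCH
Selected: next-hop 106.27.9.52 via eth2 (matched /17)


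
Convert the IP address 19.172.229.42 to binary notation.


19 = 00010011
172 = 10101100
229 = 11100101
42 = 00101010
Binary: 00010011.10101100.11100101.00101010


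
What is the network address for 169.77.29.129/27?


IP:   10101001.01001101.00011101.10000001
Mask: 11111111.11111111.11111111.11100000
AND operation:
Net:  10101001.01001101.00011101.10000000
Network: 169.77.29.128/27


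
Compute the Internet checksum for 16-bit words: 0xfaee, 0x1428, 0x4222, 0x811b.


Sum all words (with carry folding):
+ 0xfaee = 0xfaee
+ 0x1428 = 0x0f17
+ 0x4222 = 0x5139
+ 0x811b = 0xd254
One's complement: ~0xd254
Checksum = 0x2dab


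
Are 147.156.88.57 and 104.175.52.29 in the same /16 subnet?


Mask: 255.255.0.0
147.156.88.57 AND mask = 147.156.0.0
104.175.52.29 AND mask = 104.175.0.0
No, different subnets (147.156.0.0 vs 104.175.0.0)
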